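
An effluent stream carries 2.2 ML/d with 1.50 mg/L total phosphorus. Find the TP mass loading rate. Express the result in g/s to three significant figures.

2.2 ML/d = 0.02546 m³/s.
Mass flux = Q·C = 0.02546 m³/s × 1.5 g/m³ = 0.03819 g/s.

0.0382 g/s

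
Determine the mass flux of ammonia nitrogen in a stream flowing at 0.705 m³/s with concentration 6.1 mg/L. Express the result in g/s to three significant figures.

Mass flux = Q·C = 0.705 m³/s × 6.1 g/m³ = 4.3 g/s.

4.30 g/s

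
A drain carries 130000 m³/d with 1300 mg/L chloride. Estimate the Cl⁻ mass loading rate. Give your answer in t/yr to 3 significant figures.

61700 t/yr

130000 m³/d = 1.505 m³/s.
Mass flux = Q·C = 1.505 m³/s × 1300 g/m³ = 1956 g/s.
= 1956 g/s × 31.56 = 6.173e+04 t/yr.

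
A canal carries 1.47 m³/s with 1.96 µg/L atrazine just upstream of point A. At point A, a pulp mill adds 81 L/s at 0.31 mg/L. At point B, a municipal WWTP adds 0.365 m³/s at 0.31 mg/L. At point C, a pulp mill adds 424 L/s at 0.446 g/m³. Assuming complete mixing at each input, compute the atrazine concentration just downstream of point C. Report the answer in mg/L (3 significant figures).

1.96 µg/L = 0.00196 mg/L.
81 L/s = 0.081 m³/s.
After input A: C = (1.47·0.00196 + 0.081·0.31) / 1.551 = 0.01805 mg/L.
After input B: C = (1.551·0.01805 + 0.365·0.31) / 1.916 = 0.07366 mg/L.
424 L/s = 0.424 m³/s.
After input C: C = (1.916·0.07366 + 0.424·0.446) / 2.34 = 0.1411 mg/L.

0.141 mg/L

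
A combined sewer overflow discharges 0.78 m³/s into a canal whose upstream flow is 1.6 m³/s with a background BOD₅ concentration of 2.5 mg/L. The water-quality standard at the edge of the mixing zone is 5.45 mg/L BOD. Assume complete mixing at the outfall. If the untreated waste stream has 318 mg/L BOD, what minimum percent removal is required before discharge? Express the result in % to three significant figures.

Mass balance: 5.45·2.38 = 0.78·Cₑ + 1.6·2.5.
Cₑ = (12.97 − 4) / 0.78 = 11.5 mg/L.
Required removal = 1 − 11.5/318 = 96.38 %.

96.4 %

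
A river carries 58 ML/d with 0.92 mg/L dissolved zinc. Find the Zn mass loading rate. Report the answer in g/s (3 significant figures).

0.618 g/s

58 ML/d = 0.6713 m³/s.
Mass flux = Q·C = 0.6713 m³/s × 0.92 g/m³ = 0.6176 g/s.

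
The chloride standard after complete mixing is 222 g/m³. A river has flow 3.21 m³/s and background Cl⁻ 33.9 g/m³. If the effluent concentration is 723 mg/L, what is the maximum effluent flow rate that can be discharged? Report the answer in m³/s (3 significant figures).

Mass balance at complete mixing: C_std·(Q_w + Q_r) = Q_w·C_e + Q_r·C_b.
Rearranging, Q_w = Q_r·(C_std − C_b)/(C_e − C_std) = 3.21·(222 − 33.9) / (723 − 222) = 1.205 m³/s.

1.21 m³/s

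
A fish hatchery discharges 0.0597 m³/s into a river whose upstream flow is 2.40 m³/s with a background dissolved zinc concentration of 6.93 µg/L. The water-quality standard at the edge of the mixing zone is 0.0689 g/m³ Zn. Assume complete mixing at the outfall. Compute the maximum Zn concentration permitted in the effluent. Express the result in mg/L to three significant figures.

2.56 mg/L

6.93 µg/L = 0.00693 mg/L.
Mass balance: 0.0689·2.46 = 0.0597·Cₑ + 2.4·0.00693.
Cₑ = (0.1695 − 0.01663) / 0.0597 = 2.56 mg/L.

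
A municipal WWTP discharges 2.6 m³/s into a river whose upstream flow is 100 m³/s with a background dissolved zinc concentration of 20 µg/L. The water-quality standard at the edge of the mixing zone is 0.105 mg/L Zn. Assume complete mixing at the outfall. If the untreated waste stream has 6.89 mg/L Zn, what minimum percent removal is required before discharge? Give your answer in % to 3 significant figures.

20 µg/L = 0.02 mg/L.
Mass balance: 0.105·102.6 = 2.6·Cₑ + 100·0.02.
Cₑ = (10.77 − 2) / 2.6 = 3.374 mg/L.
Required removal = 1 − 3.374/6.89 = 51.03 %.

51.0 %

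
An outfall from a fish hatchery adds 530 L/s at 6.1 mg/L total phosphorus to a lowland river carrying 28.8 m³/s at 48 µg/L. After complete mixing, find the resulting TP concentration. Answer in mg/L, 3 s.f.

530 L/s = 0.53 m³/s.
48 µg/L = 0.048 mg/L.
Flow-weighted mixing gives C = (0.53·6.1 + 28.8·0.048) / (0.53 + 28.8) = 4.615/29.33 = 0.1574 mg/L.

0.157 mg/L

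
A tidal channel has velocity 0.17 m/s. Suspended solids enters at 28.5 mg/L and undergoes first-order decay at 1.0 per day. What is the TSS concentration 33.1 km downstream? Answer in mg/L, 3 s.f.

Travel time t = 33.1 km / 0.17 m/s = 3.31e+04/0.17 = 1.947e+05 s = 2.254 d.
First-order decay: C = 28.5·exp(−1.0·2.254) = 28.5·0.105 = 2.993 mg/L.

2.99 mg/L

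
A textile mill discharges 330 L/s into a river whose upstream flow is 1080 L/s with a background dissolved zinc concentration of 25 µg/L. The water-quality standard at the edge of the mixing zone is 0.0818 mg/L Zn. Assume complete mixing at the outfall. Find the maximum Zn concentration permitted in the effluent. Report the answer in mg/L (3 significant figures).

0.268 mg/L

330 L/s = 0.33 m³/s.
1080 L/s = 1.08 m³/s.
25 µg/L = 0.025 mg/L.
Mass balance: 0.0818·1.41 = 0.33·Cₑ + 1.08·0.025.
Cₑ = (0.1153 − 0.027) / 0.33 = 0.2677 mg/L.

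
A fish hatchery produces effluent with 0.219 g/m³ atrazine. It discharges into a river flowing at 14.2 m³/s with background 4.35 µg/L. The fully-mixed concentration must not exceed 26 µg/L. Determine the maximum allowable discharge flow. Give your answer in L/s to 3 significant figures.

1590 L/s

4.35 µg/L = 0.00435 mg/L.
26 µg/L = 0.026 mg/L.
Mass balance at complete mixing: C_std·(Q_w + Q_r) = Q_w·C_e + Q_r·C_b.
Rearranging, Q_w = Q_r·(C_std − C_b)/(C_e − C_std) = 14.2·(0.026 − 0.00435) / (0.219 − 0.026) = 1.593 m³/s.
= 1593 L/s.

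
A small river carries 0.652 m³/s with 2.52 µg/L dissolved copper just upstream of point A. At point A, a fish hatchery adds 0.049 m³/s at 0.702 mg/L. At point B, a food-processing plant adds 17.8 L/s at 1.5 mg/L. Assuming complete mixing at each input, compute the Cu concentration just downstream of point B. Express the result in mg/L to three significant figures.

0.0873 mg/L

2.52 µg/L = 0.00252 mg/L.
After input A: C = (0.652·0.00252 + 0.049·0.702) / 0.701 = 0.05141 mg/L.
17.8 L/s = 0.0178 m³/s.
After input B: C = (0.701·0.05141 + 0.0178·1.5) / 0.7188 = 0.08729 mg/L.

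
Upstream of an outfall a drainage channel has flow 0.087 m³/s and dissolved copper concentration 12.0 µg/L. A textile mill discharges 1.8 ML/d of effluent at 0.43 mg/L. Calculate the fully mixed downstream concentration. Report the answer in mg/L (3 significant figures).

1.8 ML/d = 0.02083 m³/s.
12.0 µg/L = 0.012 mg/L.
By mass balance at complete mixing, C = (0.02083·0.43 + 0.087·0.012) / (0.02083 + 0.087) = 0.01/0.1078 = 0.09276 mg/L.

0.0928 mg/L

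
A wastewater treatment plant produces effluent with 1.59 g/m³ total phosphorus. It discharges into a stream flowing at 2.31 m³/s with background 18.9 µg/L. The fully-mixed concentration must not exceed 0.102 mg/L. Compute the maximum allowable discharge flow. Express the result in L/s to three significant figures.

129 L/s

18.9 µg/L = 0.0189 mg/L.
Mass balance at complete mixing: C_std·(Q_w + Q_r) = Q_w·C_e + Q_r·C_b.
Rearranging, Q_w = Q_r·(C_std − C_b)/(C_e − C_std) = 2.31·(0.102 − 0.0189) / (1.59 − 0.102) = 0.129 m³/s.
= 129 L/s.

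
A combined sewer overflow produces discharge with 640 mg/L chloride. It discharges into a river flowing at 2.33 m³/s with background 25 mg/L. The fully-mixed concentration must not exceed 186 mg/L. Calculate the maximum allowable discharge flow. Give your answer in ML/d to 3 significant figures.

71.4 ML/d

Mass balance at complete mixing: C_std·(Q_w + Q_r) = Q_w·C_e + Q_r·C_b.
Rearranging, Q_w = Q_r·(C_std − C_b)/(C_e − C_std) = 2.33·(186 − 25) / (640 − 186) = 0.8263 m³/s.
= 71.39 ML/d.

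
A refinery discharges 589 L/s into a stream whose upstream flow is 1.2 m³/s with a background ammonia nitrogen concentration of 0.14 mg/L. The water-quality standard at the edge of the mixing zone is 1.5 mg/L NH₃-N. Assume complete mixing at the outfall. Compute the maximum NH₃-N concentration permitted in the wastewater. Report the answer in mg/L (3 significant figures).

4.27 mg/L

589 L/s = 0.589 m³/s.
Mass balance: 1.5·1.789 = 0.589·Cₑ + 1.2·0.14.
Cₑ = (2.683 − 0.168) / 0.589 = 4.271 mg/L.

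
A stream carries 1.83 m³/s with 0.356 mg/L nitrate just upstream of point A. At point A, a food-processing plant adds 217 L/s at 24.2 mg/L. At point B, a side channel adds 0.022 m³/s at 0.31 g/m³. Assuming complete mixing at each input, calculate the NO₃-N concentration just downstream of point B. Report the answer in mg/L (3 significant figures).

2.86 mg/L

217 L/s = 0.217 m³/s.
After input A: C = (1.83·0.356 + 0.217·24.2) / 2.047 = 2.884 mg/L.
After input B: C = (2.047·2.884 + 0.022·0.31) / 2.069 = 2.856 mg/L.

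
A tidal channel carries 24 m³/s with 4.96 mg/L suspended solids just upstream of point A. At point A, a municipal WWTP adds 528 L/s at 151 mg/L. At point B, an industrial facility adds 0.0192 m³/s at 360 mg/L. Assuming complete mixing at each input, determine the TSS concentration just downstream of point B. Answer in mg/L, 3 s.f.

8.38 mg/L

528 L/s = 0.528 m³/s.
After input A: C = (24·4.96 + 0.528·151) / 24.53 = 8.104 mg/L.
After input B: C = (24.53·8.104 + 0.0192·360) / 24.55 = 8.379 mg/L.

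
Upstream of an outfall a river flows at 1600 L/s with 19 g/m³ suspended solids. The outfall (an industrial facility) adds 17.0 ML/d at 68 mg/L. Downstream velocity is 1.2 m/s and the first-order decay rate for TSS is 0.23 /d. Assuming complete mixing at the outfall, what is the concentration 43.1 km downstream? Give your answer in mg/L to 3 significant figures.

17.0 ML/d = 0.1968 m³/s.
1600 L/s = 1.6 m³/s.
After complete mixing, C₀ = (0.1968·68 + 1.6·19) / 1.797 = 24.37 mg/L.
Travel time t = 4.31e+04 m / 1.2 m/s = 3.592e+04 s = 0.4157 d.
C = 24.37·exp(−0.23·0.4157) = 24.37·0.9088 = 22.14 mg/L.

22.1 mg/L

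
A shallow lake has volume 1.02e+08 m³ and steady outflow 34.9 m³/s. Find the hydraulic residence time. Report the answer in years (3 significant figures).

Q = 34.9 m³/s × 3.156e+07 s/yr = 1.101e+09 m³/yr.
Hydraulic residence time τ = V/Q = 1.02e+08/1.101e+09 = 0.09261 yr.

0.0926 yr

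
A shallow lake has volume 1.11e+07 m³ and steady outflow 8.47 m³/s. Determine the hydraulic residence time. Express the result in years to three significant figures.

Q = 8.47 m³/s × 3.156e+07 s/yr = 2.673e+08 m³/yr.
Hydraulic residence time τ = V/Q = 1.11e+07/2.673e+08 = 0.04153 yr.

0.0415 yr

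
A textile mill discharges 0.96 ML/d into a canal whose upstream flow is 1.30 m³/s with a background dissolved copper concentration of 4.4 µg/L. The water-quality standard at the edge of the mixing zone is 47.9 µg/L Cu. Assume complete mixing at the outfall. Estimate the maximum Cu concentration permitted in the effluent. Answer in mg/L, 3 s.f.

5.14 mg/L

0.96 ML/d = 0.01111 m³/s.
4.4 µg/L = 0.0044 mg/L.
47.9 µg/L = 0.0479 mg/L.
Mass balance: 0.0479·1.311 = 0.01111·Cₑ + 1.3·0.0044.
Cₑ = (0.0628 − 0.00572) / 0.01111 = 5.137 mg/L.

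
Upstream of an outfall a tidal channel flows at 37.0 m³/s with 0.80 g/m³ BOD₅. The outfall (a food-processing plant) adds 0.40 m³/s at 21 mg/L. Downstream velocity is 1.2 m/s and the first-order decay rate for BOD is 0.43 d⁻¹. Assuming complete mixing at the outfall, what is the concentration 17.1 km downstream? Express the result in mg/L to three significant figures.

After complete mixing, C₀ = (0.4·21 + 37·0.8) / 37.4 = 1.016 mg/L.
Travel time t = 1.71e+04 m / 1.2 m/s = 1.425e+04 s = 0.1649 d.
C = 1.016·exp(−0.43·0.1649) = 1.016·0.9315 = 0.9465 mg/L.

0.946 mg/L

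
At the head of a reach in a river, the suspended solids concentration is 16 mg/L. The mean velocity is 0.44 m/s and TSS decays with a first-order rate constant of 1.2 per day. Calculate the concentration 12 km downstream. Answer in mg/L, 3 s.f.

Travel time t = 12 km / 0.44 m/s = 1.2e+04/0.44 = 2.727e+04 s = 0.3157 d.
First-order decay: C = 16·exp(−1.2·0.3157) = 16·0.6847 = 10.96 mg/L.

11.0 mg/L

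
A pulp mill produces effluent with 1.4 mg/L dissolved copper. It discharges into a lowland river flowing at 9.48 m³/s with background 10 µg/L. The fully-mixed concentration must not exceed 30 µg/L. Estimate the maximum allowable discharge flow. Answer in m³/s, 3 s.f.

10 µg/L = 0.01 mg/L.
30 µg/L = 0.03 mg/L.
Mass balance at complete mixing: C_std·(Q_w + Q_r) = Q_w·C_e + Q_r·C_b.
Rearranging, Q_w = Q_r·(C_std − C_b)/(C_e − C_std) = 9.48·(0.03 − 0.01) / (1.4 − 0.03) = 0.1384 m³/s.

0.138 m³/s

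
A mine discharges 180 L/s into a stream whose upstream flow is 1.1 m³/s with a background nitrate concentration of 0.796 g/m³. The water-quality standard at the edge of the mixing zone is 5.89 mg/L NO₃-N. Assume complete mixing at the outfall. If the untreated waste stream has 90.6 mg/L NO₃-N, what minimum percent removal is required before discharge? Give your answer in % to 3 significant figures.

59.1 %

180 L/s = 0.18 m³/s.
Mass balance: 5.89·1.28 = 0.18·Cₑ + 1.1·0.796.
Cₑ = (7.539 − 0.8756) / 0.18 = 37.02 mg/L.
Required removal = 1 − 37.02/90.6 = 59.14 %.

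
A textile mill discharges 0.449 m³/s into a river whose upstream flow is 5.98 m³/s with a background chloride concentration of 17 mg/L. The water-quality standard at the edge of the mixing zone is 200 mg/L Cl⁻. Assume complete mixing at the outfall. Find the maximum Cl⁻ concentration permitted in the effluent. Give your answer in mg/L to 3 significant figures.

Mass balance: 200·6.429 = 0.449·Cₑ + 5.98·17.
Cₑ = (1286 − 101.7) / 0.449 = 2637 mg/L.

2640 mg/L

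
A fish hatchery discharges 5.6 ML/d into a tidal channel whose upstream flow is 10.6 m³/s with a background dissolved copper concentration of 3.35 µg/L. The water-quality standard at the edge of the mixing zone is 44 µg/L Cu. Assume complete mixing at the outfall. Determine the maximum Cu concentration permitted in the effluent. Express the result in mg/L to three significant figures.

6.69 mg/L

5.6 ML/d = 0.06481 m³/s.
3.35 µg/L = 0.00335 mg/L.
44 µg/L = 0.044 mg/L.
Mass balance: 0.044·10.66 = 0.06481·Cₑ + 10.6·0.00335.
Cₑ = (0.4693 − 0.03551) / 0.06481 = 6.692 mg/L.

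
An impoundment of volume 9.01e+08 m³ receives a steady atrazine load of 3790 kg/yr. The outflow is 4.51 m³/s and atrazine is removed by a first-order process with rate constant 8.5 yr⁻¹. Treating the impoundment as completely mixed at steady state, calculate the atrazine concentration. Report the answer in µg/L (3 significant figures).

Outflow Q = 4.51 m³/s × 3.156e+07 s/yr = 1.423e+08 m³/yr.
Steady-state CSTR mass balance: W = Q·C + k·V·C, so C = W/(Q + kV).
Q + kV = 1.423e+08 + 8.5·9.01e+08 = 7.801e+09 m³/yr.
C = 3790/7.801e+09 = 4.858e-07 kg/m³ = 0.0004858 mg/L = 0.4858 µg/L.

0.486 µg/L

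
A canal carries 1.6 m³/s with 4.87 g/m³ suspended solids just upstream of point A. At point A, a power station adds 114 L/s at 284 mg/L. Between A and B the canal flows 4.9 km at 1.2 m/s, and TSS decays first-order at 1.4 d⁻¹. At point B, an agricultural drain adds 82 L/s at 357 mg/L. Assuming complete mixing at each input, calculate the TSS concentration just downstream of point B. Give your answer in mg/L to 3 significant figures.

114 L/s = 0.114 m³/s.
After input A: C = (1.6·4.87 + 0.114·284) / 1.714 = 23.44 mg/L.
Over the 4.9 km reach to input B (t = 4083 s = 0.04726 d), decay gives C = 23.44·exp(−1.4·0.04726) = 21.93 mg/L.
82 L/s = 0.082 m³/s.
After input B: C = (1.714·21.93 + 0.082·357) / 1.796 = 37.23 mg/L.

37.2 mg/L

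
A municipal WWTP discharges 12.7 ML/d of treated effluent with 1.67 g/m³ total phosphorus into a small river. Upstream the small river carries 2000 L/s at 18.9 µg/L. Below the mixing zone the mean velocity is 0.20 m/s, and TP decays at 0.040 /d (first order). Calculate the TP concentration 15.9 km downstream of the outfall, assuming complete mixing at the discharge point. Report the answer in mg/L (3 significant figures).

0.127 mg/L

12.7 ML/d = 0.147 m³/s.
2000 L/s = 2 m³/s.
18.9 µg/L = 0.0189 mg/L.
After complete mixing, C₀ = (0.147·1.67 + 2·0.0189) / 2.147 = 0.1319 mg/L.
Travel time t = 1.59e+04 m / 0.20 m/s = 7.95e+04 s = 0.9201 d.
C = 0.1319·exp(−0.040·0.9201) = 0.1319·0.9639 = 0.1272 mg/L.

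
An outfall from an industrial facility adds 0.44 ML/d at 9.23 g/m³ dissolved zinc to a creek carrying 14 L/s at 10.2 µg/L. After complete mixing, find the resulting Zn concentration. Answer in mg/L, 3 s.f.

0.44 ML/d = 0.005093 m³/s.
14 L/s = 0.014 m³/s.
10.2 µg/L = 0.0102 mg/L.
Flow-weighted mixing gives C = (0.005093·9.23 + 0.014·0.0102) / (0.005093 + 0.014) = 0.04715/0.01909 = 2.469 mg/L.

2.47 mg/L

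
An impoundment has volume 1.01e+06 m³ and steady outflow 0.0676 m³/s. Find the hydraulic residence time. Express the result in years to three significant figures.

0.473 yr

Q = 0.0676 m³/s × 3.156e+07 s/yr = 2.133e+06 m³/yr.
Hydraulic residence time τ = V/Q = 1.01e+06/2.133e+06 = 0.4734 yr.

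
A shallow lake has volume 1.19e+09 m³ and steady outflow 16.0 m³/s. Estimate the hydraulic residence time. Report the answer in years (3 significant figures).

2.36 yr

Q = 16.0 m³/s × 3.156e+07 s/yr = 5.049e+08 m³/yr.
Hydraulic residence time τ = V/Q = 1.19e+09/5.049e+08 = 2.357 yr.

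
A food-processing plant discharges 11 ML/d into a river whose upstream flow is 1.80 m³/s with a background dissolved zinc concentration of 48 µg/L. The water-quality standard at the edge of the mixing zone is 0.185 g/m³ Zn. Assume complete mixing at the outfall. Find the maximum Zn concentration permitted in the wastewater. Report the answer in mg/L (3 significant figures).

11 ML/d = 0.1273 m³/s.
48 µg/L = 0.048 mg/L.
Mass balance: 0.185·1.927 = 0.1273·Cₑ + 1.8·0.048.
Cₑ = (0.3566 − 0.0864) / 0.1273 = 2.122 mg/L.

2.12 mg/L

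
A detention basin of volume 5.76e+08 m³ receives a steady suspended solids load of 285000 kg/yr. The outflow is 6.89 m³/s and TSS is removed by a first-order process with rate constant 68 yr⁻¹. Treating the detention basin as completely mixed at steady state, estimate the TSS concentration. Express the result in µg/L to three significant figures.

7.24 µg/L

Outflow Q = 6.89 m³/s × 3.156e+07 s/yr = 2.174e+08 m³/yr.
Steady-state CSTR mass balance: W = Q·C + k·V·C, so C = W/(Q + kV).
Q + kV = 2.174e+08 + 68·5.76e+08 = 3.939e+10 m³/yr.
C = 285000/3.939e+10 = 7.236e-06 kg/m³ = 0.007236 mg/L = 7.236 µg/L.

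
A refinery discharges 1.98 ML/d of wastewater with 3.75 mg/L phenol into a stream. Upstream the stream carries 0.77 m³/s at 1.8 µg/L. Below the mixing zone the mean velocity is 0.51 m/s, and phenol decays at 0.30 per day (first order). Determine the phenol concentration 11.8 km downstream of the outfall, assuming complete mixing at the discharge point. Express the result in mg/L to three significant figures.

1.98 ML/d = 0.02292 m³/s.
1.8 µg/L = 0.0018 mg/L.
After complete mixing, C₀ = (0.02292·3.75 + 0.77·0.0018) / 0.7929 = 0.1101 mg/L.
Travel time t = 1.18e+04 m / 0.51 m/s = 2.314e+04 s = 0.2678 d.
C = 0.1101·exp(−0.30·0.2678) = 0.1101·0.9228 = 0.1016 mg/L.

0.102 mg/L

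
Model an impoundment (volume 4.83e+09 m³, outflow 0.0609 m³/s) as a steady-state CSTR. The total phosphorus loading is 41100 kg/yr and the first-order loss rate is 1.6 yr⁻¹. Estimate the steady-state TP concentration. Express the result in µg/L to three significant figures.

Outflow Q = 0.0609 m³/s × 3.156e+07 s/yr = 1.922e+06 m³/yr.
Steady-state CSTR mass balance: W = Q·C + k·V·C, so C = W/(Q + kV).
Q + kV = 1.922e+06 + 1.6·4.83e+09 = 7.73e+09 m³/yr.
C = 41100/7.73e+09 = 5.317e-06 kg/m³ = 0.005317 mg/L = 5.317 µg/L.

5.32 µg/L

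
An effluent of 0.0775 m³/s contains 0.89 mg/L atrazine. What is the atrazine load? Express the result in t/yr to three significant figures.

2.18 t/yr

Mass flux = Q·C = 0.0775 m³/s × 0.89 g/m³ = 0.06897 g/s.
= 0.06897 g/s × 31.56 = 2.177 t/yr.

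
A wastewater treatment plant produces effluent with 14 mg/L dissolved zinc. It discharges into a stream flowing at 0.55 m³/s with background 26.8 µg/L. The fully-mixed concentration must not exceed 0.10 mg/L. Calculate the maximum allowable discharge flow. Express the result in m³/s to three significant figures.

26.8 µg/L = 0.0268 mg/L.
Mass balance at complete mixing: C_std·(Q_w + Q_r) = Q_w·C_e + Q_r·C_b.
Rearranging, Q_w = Q_r·(C_std − C_b)/(C_e − C_std) = 0.55·(0.1 − 0.0268) / (14 − 0.1) = 0.002896 m³/s.

0.00290 m³/s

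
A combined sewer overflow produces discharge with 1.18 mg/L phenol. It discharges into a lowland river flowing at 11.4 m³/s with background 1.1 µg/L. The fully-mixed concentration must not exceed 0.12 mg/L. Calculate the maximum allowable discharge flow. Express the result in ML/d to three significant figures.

110 ML/d

1.1 µg/L = 0.0011 mg/L.
Mass balance at complete mixing: C_std·(Q_w + Q_r) = Q_w·C_e + Q_r·C_b.
Rearranging, Q_w = Q_r·(C_std − C_b)/(C_e − C_std) = 11.4·(0.12 − 0.0011) / (1.18 − 0.12) = 1.279 m³/s.
= 110.5 ML/d.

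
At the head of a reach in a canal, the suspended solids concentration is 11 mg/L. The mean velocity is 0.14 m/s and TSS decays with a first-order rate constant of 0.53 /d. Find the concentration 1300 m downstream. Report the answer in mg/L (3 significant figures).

Travel time t = 1300 m / 0.14 m/s = 1300/0.14 = 9286 s = 0.1075 d.
First-order decay: C = 11·exp(−0.53·0.1075) = 11·0.9446 = 10.39 mg/L.

10.4 mg/L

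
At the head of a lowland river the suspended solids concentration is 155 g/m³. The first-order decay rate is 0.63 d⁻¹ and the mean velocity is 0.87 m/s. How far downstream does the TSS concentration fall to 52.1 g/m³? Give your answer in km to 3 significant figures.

From C = C₀·e^(−kt), t = ln(C₀/C)/k = ln(155/52.1)/0.63 = 1.09/0.63 = 1.731 d.
Distance = v·t = 0.87 m/s × 1.495e+05 s = 1.301e+05 m = 130.1 km.

130 km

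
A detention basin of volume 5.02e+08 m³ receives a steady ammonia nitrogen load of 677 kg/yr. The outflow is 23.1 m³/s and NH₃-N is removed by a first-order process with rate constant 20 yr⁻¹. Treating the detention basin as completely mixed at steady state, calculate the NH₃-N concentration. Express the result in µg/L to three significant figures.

0.0629 µg/L

Outflow Q = 23.1 m³/s × 3.156e+07 s/yr = 7.29e+08 m³/yr.
Steady-state CSTR mass balance: W = Q·C + k·V·C, so C = W/(Q + kV).
Q + kV = 7.29e+08 + 20·5.02e+08 = 1.077e+10 m³/yr.
C = 677/1.077e+10 = 6.287e-08 kg/m³ = 6.287e-05 mg/L = 0.06287 µg/L.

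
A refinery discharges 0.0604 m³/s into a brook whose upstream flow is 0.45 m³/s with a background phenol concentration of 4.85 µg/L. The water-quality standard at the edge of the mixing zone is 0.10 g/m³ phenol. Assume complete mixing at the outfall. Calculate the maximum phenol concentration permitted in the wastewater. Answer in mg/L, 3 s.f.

4.85 µg/L = 0.00485 mg/L.
Mass balance: 0.1·0.5104 = 0.0604·Cₑ + 0.45·0.00485.
Cₑ = (0.05104 − 0.002182) / 0.0604 = 0.8089 mg/L.

0.809 mg/L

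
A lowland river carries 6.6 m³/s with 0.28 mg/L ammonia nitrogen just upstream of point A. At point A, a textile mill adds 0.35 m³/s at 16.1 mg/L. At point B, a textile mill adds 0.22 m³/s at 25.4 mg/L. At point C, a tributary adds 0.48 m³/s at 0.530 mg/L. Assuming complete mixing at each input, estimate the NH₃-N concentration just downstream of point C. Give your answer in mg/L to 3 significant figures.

After input A: C = (6.6·0.28 + 0.35·16.1) / 6.95 = 1.077 mg/L.
After input B: C = (6.95·1.077 + 0.22·25.4) / 7.17 = 1.823 mg/L.
After input C: C = (7.17·1.823 + 0.48·0.53) / 7.65 = 1.742 mg/L.

1.74 mg/L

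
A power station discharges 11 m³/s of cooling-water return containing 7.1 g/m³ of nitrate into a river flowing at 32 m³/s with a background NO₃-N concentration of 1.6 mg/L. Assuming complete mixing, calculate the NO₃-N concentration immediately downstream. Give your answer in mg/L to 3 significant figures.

By mass balance at complete mixing, C = (11·7.1 + 32·1.6) / (11 + 32) = 129.3/43 = 3.007 mg/L.

3.01 mg/L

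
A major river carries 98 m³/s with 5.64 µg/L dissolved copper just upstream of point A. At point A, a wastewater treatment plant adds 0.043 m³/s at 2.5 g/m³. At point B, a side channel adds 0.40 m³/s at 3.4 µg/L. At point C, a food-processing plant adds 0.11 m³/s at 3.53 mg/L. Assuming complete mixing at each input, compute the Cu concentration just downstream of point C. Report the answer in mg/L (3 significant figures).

0.0107 mg/L

5.64 µg/L = 0.00564 mg/L.
After input A: C = (98·0.00564 + 0.043·2.5) / 98.04 = 0.006734 mg/L.
3.4 µg/L = 0.0034 mg/L.
After input B: C = (98.04·0.006734 + 0.4·0.0034) / 98.44 = 0.00672 mg/L.
After input C: C = (98.44·0.00672 + 0.11·3.53) / 98.55 = 0.01065 mg/L.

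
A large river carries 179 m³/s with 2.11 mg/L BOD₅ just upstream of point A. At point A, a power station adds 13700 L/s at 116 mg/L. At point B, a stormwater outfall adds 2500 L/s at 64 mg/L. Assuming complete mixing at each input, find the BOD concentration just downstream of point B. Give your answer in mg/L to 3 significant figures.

13700 L/s = 13.7 m³/s.
After input A: C = (179·2.11 + 13.7·116) / 192.7 = 10.21 mg/L.
2500 L/s = 2.5 m³/s.
After input B: C = (192.7·10.21 + 2.5·64) / 195.2 = 10.9 mg/L.

10.9 mg/L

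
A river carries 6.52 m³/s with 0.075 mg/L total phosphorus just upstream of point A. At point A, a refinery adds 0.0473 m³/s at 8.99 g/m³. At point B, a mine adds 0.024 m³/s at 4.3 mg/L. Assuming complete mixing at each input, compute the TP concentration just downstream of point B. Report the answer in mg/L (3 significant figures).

0.154 mg/L

After input A: C = (6.52·0.075 + 0.0473·8.99) / 6.567 = 0.1392 mg/L.
After input B: C = (6.567·0.1392 + 0.024·4.3) / 6.591 = 0.1544 mg/L.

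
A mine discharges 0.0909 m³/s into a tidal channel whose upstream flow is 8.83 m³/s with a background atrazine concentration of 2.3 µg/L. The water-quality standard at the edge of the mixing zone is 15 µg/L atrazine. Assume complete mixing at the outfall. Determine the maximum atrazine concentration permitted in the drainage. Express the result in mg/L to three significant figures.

1.25 mg/L

2.3 µg/L = 0.0023 mg/L.
15 µg/L = 0.015 mg/L.
Mass balance: 0.015·8.921 = 0.0909·Cₑ + 8.83·0.0023.
Cₑ = (0.1338 − 0.02031) / 0.0909 = 1.249 mg/L.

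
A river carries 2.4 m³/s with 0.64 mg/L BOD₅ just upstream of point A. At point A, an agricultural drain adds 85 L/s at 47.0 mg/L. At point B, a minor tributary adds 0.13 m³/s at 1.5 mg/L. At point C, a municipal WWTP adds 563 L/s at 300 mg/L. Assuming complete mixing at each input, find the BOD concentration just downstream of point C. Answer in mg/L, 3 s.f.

54.9 mg/L

85 L/s = 0.085 m³/s.
After input A: C = (2.4·0.64 + 0.085·47) / 2.485 = 2.226 mg/L.
After input B: C = (2.485·2.226 + 0.13·1.5) / 2.615 = 2.19 mg/L.
563 L/s = 0.563 m³/s.
After input C: C = (2.615·2.19 + 0.563·300) / 3.178 = 54.95 mg/L.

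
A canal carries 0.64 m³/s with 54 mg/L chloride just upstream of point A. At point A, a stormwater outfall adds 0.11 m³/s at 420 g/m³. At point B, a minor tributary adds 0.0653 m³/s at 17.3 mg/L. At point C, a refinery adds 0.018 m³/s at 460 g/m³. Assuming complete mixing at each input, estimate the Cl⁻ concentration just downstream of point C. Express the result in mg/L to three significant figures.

108 mg/L

After input A: C = (0.64·54 + 0.11·420) / 0.75 = 107.7 mg/L.
After input B: C = (0.75·107.7 + 0.0653·17.3) / 0.8153 = 100.4 mg/L.
After input C: C = (0.8153·100.4 + 0.018·460) / 0.8333 = 108.2 mg/L.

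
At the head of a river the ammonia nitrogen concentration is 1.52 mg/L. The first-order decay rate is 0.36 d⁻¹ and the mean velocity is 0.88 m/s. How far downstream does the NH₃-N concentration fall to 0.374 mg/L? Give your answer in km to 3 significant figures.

From C = C₀·e^(−kt), t = ln(C₀/C)/k = ln(1.52/0.374)/0.36 = 1.402/0.36 = 3.895 d.
Distance = v·t = 0.88 m/s × 3.365e+05 s = 2.961e+05 m = 296.1 km.

296 km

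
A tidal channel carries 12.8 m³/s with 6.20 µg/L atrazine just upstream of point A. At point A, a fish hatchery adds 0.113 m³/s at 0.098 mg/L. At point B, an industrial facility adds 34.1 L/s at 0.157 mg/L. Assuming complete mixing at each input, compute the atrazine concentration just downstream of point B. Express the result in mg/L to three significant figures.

0.00740 mg/L

6.20 µg/L = 0.0062 mg/L.
After input A: C = (12.8·0.0062 + 0.113·0.098) / 12.91 = 0.007003 mg/L.
34.1 L/s = 0.0341 m³/s.
After input B: C = (12.91·0.007003 + 0.0341·0.157) / 12.95 = 0.007398 mg/L.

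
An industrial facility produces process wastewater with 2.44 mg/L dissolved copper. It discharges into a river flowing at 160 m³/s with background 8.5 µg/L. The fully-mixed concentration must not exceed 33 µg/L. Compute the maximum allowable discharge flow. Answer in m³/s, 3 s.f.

8.5 µg/L = 0.0085 mg/L.
33 µg/L = 0.033 mg/L.
Mass balance at complete mixing: C_std·(Q_w + Q_r) = Q_w·C_e + Q_r·C_b.
Rearranging, Q_w = Q_r·(C_std − C_b)/(C_e − C_std) = 160·(0.033 − 0.0085) / (2.44 − 0.033) = 1.629 m³/s.

1.63 m³/s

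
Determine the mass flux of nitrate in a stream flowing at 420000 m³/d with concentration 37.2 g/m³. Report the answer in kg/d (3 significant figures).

420000 m³/d = 4.861 m³/s.
Mass flux = Q·C = 4.861 m³/s × 37.2 g/m³ = 180.8 g/s.
= 180.8 g/s × 86.4 = 1.562e+04 kg/d.

15600 kg/d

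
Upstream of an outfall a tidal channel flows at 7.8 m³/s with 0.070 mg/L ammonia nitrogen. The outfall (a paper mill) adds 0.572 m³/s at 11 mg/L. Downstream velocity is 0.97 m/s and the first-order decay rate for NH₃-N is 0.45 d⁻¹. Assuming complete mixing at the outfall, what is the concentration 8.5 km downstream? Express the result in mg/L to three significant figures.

0.780 mg/L

After complete mixing, C₀ = (0.572·11 + 7.8·0.07) / 8.372 = 0.8168 mg/L.
Travel time t = 8500 m / 0.97 m/s = 8763 s = 0.1014 d.
C = 0.8168·exp(−0.45·0.1014) = 0.8168·0.9554 = 0.7803 mg/L.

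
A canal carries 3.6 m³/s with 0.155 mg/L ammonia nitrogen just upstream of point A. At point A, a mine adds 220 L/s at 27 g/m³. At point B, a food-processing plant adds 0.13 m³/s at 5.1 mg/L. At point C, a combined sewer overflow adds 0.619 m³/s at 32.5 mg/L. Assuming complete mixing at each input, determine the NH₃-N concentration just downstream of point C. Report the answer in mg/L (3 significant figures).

5.97 mg/L

220 L/s = 0.22 m³/s.
After input A: C = (3.6·0.155 + 0.22·27) / 3.82 = 1.701 mg/L.
After input B: C = (3.82·1.701 + 0.13·5.1) / 3.95 = 1.813 mg/L.
After input C: C = (3.95·1.813 + 0.619·32.5) / 4.569 = 5.97 mg/L.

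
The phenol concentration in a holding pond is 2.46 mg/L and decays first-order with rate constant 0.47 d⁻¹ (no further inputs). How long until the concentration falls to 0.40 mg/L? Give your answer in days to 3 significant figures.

3.86 d

t = ln(C₀/C)/k = ln(2.46/0.40)/0.47 = 1.816/0.47 = 3.865 d.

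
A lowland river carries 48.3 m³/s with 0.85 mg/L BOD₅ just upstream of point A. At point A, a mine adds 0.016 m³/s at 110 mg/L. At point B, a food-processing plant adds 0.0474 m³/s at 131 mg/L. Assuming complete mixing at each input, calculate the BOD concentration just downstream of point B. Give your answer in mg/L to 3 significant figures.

After input A: C = (48.3·0.85 + 0.016·110) / 48.32 = 0.8861 mg/L.
After input B: C = (48.32·0.8861 + 0.0474·131) / 48.36 = 1.014 mg/L.

1.01 mg/L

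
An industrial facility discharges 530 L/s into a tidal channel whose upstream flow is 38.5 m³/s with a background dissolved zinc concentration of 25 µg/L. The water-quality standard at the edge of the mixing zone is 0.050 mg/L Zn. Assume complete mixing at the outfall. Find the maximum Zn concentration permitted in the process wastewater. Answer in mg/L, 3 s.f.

1.87 mg/L

530 L/s = 0.53 m³/s.
25 µg/L = 0.025 mg/L.
Mass balance: 0.05·39.03 = 0.53·Cₑ + 38.5·0.025.
Cₑ = (1.952 − 0.9625) / 0.53 = 1.866 mg/L.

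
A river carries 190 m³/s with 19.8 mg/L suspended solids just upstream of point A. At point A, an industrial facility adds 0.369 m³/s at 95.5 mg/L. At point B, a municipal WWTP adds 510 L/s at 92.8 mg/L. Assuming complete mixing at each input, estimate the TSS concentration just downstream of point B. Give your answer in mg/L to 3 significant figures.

After input A: C = (190·19.8 + 0.369·95.5) / 190.4 = 19.95 mg/L.
510 L/s = 0.51 m³/s.
After input B: C = (190.4·19.95 + 0.51·92.8) / 190.9 = 20.14 mg/L.

20.1 mg/L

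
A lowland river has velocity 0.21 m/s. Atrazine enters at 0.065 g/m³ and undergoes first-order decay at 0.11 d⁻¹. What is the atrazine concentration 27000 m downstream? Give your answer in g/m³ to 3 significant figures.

Travel time t = 27000 m / 0.21 m/s = 2.7e+04/0.21 = 1.286e+05 s = 1.488 d.
First-order decay: C = 0.065·exp(−0.11·1.488) = 0.065·0.849 = 0.05519 g/m³.

0.0552 g/m³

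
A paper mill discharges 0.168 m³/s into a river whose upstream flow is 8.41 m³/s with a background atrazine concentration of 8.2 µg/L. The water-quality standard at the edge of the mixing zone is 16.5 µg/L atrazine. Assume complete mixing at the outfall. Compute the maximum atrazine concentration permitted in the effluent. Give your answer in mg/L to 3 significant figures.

0.432 mg/L

8.2 µg/L = 0.0082 mg/L.
16.5 µg/L = 0.0165 mg/L.
Mass balance: 0.0165·8.578 = 0.168·Cₑ + 8.41·0.0082.
Cₑ = (0.1415 − 0.06896) / 0.168 = 0.432 mg/L.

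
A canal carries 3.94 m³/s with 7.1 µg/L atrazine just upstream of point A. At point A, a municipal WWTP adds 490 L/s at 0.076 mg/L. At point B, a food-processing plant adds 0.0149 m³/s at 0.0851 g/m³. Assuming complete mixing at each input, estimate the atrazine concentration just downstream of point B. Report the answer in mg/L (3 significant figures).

0.0150 mg/L

7.1 µg/L = 0.0071 mg/L.
490 L/s = 0.49 m³/s.
After input A: C = (3.94·0.0071 + 0.49·0.076) / 4.43 = 0.01472 mg/L.
After input B: C = (4.43·0.01472 + 0.0149·0.0851) / 4.445 = 0.01496 mg/L.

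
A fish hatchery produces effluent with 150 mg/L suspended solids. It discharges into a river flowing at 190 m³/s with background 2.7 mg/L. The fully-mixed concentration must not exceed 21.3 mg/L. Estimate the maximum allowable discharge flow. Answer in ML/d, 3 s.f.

Mass balance at complete mixing: C_std·(Q_w + Q_r) = Q_w·C_e + Q_r·C_b.
Rearranging, Q_w = Q_r·(C_std − C_b)/(C_e − C_std) = 190·(21.3 − 2.7) / (150 − 21.3) = 27.46 m³/s.
= 2372 ML/d.

2370 ML/d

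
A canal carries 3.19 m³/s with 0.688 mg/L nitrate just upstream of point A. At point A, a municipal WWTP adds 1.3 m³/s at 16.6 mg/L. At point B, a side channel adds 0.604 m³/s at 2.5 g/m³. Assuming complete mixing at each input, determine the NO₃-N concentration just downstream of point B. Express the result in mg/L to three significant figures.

4.96 mg/L

After input A: C = (3.19·0.688 + 1.3·16.6) / 4.49 = 5.295 mg/L.
After input B: C = (4.49·5.295 + 0.604·2.5) / 5.094 = 4.964 mg/L.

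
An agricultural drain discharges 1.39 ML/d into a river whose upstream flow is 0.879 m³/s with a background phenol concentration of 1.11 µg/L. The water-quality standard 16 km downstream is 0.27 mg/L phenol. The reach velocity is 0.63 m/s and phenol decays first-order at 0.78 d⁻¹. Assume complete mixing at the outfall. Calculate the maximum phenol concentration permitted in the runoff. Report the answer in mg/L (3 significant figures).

1.39 ML/d = 0.01609 m³/s.
1.11 µg/L = 0.00111 mg/L.
Travel time to the compliance point: t = 1.6e+04/0.63 = 2.54e+04 s = 0.2939 d; decay factor exp(−0.78·0.2939) = 0.7951.
So the concentration just after mixing may be at most 0.27/0.7951 = 0.3396 mg/L.
Mass balance: 0.3396·0.8951 = 0.01609·Cₑ + 0.879·0.00111.
Cₑ = (0.304 − 0.0009757) / 0.01609 = 18.83 mg/L.

18.8 mg/L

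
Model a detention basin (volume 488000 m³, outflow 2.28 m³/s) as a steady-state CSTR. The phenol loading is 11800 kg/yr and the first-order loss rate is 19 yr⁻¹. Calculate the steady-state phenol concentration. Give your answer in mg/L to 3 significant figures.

Outflow Q = 2.28 m³/s × 3.156e+07 s/yr = 7.195e+07 m³/yr.
Steady-state CSTR mass balance: W = Q·C + k·V·C, so C = W/(Q + kV).
Q + kV = 7.195e+07 + 19·488000 = 8.122e+07 m³/yr.
C = 11800/8.122e+07 = 0.0001453 kg/m³ = 0.1453 mg/L.

0.145 mg/L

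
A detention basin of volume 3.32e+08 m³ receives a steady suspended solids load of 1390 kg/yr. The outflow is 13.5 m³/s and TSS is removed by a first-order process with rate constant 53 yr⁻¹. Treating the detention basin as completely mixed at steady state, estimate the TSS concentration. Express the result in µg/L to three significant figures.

0.0771 µg/L

Outflow Q = 13.5 m³/s × 3.156e+07 s/yr = 4.26e+08 m³/yr.
Steady-state CSTR mass balance: W = Q·C + k·V·C, so C = W/(Q + kV).
Q + kV = 4.26e+08 + 53·3.32e+08 = 1.802e+10 m³/yr.
C = 1390/1.802e+10 = 7.713e-08 kg/m³ = 7.713e-05 mg/L = 0.07713 µg/L.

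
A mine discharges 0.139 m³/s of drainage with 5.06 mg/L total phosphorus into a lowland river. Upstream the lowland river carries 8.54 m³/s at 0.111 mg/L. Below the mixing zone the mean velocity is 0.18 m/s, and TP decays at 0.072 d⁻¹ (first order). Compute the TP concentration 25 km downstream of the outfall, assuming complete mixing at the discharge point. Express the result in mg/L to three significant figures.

0.169 mg/L

After complete mixing, C₀ = (0.139·5.06 + 8.54·0.111) / 8.679 = 0.1903 mg/L.
Travel time t = 2.5e+04 m / 0.18 m/s = 1.389e+05 s = 1.608 d.
C = 0.1903·exp(−0.072·1.608) = 0.1903·0.8907 = 0.1695 mg/L.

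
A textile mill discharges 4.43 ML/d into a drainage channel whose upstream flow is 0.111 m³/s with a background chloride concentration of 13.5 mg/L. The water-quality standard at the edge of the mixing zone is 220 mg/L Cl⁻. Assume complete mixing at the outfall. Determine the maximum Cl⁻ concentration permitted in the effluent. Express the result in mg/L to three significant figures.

667 mg/L

4.43 ML/d = 0.05127 m³/s.
Mass balance: 220·0.1623 = 0.05127·Cₑ + 0.111·13.5.
Cₑ = (35.7 − 1.498) / 0.05127 = 667 mg/L.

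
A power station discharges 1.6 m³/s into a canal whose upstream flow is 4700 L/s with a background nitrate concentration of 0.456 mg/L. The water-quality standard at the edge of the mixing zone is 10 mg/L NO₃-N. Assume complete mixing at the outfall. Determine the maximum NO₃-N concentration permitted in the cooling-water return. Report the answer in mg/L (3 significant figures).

4700 L/s = 4.7 m³/s.
Mass balance: 10·6.3 = 1.6·Cₑ + 4.7·0.456.
Cₑ = (63 − 2.143) / 1.6 = 38.04 mg/L.

38.0 mg/L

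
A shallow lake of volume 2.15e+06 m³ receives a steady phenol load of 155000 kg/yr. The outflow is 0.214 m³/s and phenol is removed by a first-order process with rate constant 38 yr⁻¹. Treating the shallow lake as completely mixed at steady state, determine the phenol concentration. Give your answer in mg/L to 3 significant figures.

Outflow Q = 0.214 m³/s × 3.156e+07 s/yr = 6.753e+06 m³/yr.
Steady-state CSTR mass balance: W = Q·C + k·V·C, so C = W/(Q + kV).
Q + kV = 6.753e+06 + 38·2.15e+06 = 8.845e+07 m³/yr.
C = 155000/8.845e+07 = 0.001752 kg/m³ = 1.752 mg/L.

1.75 mg/L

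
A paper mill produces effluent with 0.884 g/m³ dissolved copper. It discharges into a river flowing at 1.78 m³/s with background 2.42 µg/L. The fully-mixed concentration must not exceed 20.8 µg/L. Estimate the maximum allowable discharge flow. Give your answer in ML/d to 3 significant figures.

3.27 ML/d

2.42 µg/L = 0.00242 mg/L.
20.8 µg/L = 0.0208 mg/L.
Mass balance at complete mixing: C_std·(Q_w + Q_r) = Q_w·C_e + Q_r·C_b.
Rearranging, Q_w = Q_r·(C_std − C_b)/(C_e − C_std) = 1.78·(0.0208 − 0.00242) / (0.884 − 0.0208) = 0.0379 m³/s.
= 3.275 ML/d.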